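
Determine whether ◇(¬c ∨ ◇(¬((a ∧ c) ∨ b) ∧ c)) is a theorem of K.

Invalid (countermodel exists)

Tableau for the negation ¬◇(¬c ∨ ◇(¬((a ∧ c) ∨ b) ∧ c)):
1. ¬◇(¬c ∨ ◇(¬((a ∧ c) ∨ b) ∧ c)), 0
The negation has an open branch (countermodel exists).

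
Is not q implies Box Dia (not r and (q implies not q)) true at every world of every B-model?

Tableau for the negation not (not q implies Box Dia (not r and (q implies not q))):
1. not (not q implies Box Dia (not r and (q implies not q))), u
2. not q, u
3. not Box Dia (not r and (q implies not q)), u
4. not Dia (not r and (q implies not q)), v
5. not (not r and (q implies not q)), u
6. not (not r and (q implies not q)), v
7. r, u
8. not (q implies not q), v
9. q, v
Accessibility: uRu, uRv, vRu, vRv
The negation has an open branch (countermodel exists).

Not valid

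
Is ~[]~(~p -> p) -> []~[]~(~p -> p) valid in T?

Tableau for the negation ~(~[]~(~p -> p) -> []~[]~(~p -> p)):
1. ~(~[]~(~p -> p) -> []~[]~(~p -> p)), 0
2. ~[]~(~p -> p), 0
3. ~[]~[]~(~p -> p), 0
4. ~p -> p, 1
5. p, 1
6. []~(~p -> p), 2
7. ~(~p -> p), 2
8. ~p, 2
Accessibility: 0R0, 0R1, 0R2, 1R1, 2R2
The negation has an open branch (countermodel exists).

No, not valid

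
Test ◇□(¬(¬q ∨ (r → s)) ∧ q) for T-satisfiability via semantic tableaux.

1. ◇□(¬(¬q ∨ (r → s)) ∧ q), 0
2. □(¬(¬q ∨ (r → s)) ∧ q), 1   [◇-rule on 1: fresh world 1, 0R1]
3. ¬(¬q ∨ (r → s)) ∧ q, 1   [□-rule on 2 via 1R1]
4. ¬(¬q ∨ (r → s)), 1   [∧-rule on 3]
5. q, 1   [∧-rule on 3]
6. ¬(r → s), 1   [¬∨-rule on 4]
7. r, 1   [¬→-rule on 6]
8. ¬s, 1   [¬→-rule on 6]
Accessibility: 0R0, 0R1, 1R1

Satisfiable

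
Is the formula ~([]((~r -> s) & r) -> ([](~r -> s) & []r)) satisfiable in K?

1. ~([]((~r -> s) & r) -> ([](~r -> s) & []r)), u
2. []((~r -> s) & r), u
3. ~([](~r -> s) & []r), u
4. ~[](~r -> s), u
5. ~(~r -> s), v
6. ~r, v
7. ~s, v
8. (~r -> s) & r, v
9. ~r -> s, v
10. r, v
Accessibility: uRv
Branch closes: r and ~r both at v.
(One branch shown.) All branches close.

Unsatisfiable (every branch closes)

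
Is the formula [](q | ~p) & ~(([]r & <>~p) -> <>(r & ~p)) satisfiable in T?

Unsatisfiable

1. [](q | ~p) & ~(([]r & <>~p) -> <>(r & ~p)), 0
2. [](q | ~p), 0   [&-rule on 1]
3. ~(([]r & <>~p) -> <>(r & ~p)), 0   [&-rule on 1]
4. []r & <>~p, 0   [~->-rule on 3]
5. ~<>(r & ~p), 0   [~->-rule on 3]
6. []r, 0   [&-rule on 4]
7. <>~p, 0   [&-rule on 4]
8. q | ~p, 0   [[]-rule on 2 via 0R0]
9. ~(r & ~p), 0   [~<>-rule on 5 via 0R0]
10. r, 0   [[]-rule on 6 via 0R0]
11. q, 0   [|-rule on 8 (branches; this branch)]
12. p, 0   [~&-rule on 9 (branches; this branch)]
13. ~p, 1   [<>-rule on 7: fresh world 1, 0R1]
14. q | ~p, 1   [[]-rule on 2 via 0R1]
15. ~(r & ~p), 1   [~<>-rule on 5 via 0R1]
16. r, 1   [[]-rule on 6 via 0R1]
17. p, 1   [~&-rule on 15 (branches; this branch)]
Accessibility: 0R0, 0R1, 1R1
Branch closes: p and ~p both at 1.
(One branch shown.) All branches close.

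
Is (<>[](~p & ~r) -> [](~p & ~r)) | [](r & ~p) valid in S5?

Tableau for the negation ~((<>[](~p & ~r) -> [](~p & ~r)) | [](r & ~p)):
1. ~((<>[](~p & ~r) -> [](~p & ~r)) | [](r & ~p)), w0
2. ~(<>[](~p & ~r) -> [](~p & ~r)), w0   [~|-rule on 1]
3. ~[](r & ~p), w0   [~|-rule on 1]
4. <>[](~p & ~r), w0   [~->-rule on 2]
5. ~[](~p & ~r), w0   [~->-rule on 2]
6. ~(r & ~p), w1   [~[]-rule on 3: fresh world w1, w0Rw1]
7. ~r, w1   [~&-rule on 6 (branches; this branch)]
8. [](~p & ~r), w2   [<>-rule on 4: fresh world w2, w0Rw2]
9. ~p & ~r, w0   [[]-rule on 8 via w2Rw0]
10. ~p, w0   [&-rule on 9]
11. ~r, w0   [&-rule on 9]
12. ~p & ~r, w1   [[]-rule on 8 via w2Rw1]
13. ~p, w1   [&-rule on 12]
14. ~p & ~r, w2   [[]-rule on 8 via w2Rw2]
15. ~p, w2   [&-rule on 14]
16. ~r, w2   [&-rule on 14]
17. ~(~p & ~r), w3   [~[]-rule on 5: fresh world w3, w0Rw3]
18. ~p & ~r, w3   [[]-rule on 8 via w2Rw3]
19. ~p, w3   [&-rule on 18]
20. ~r, w3   [&-rule on 18]
21. r, w3   [~&-rule on 17 (branches; this branch)]
Accessibility: w0Rw0, w0Rw1, w0Rw2, w0Rw3, w1Rw0, w1Rw1, w1Rw2, w1Rw3, w2Rw0, w2Rw1, w2Rw2, w2Rw3, w3Rw0, w3Rw1, w3Rw2, w3Rw3
Branch closes: r and ~r both at w3.
Every branch of the negation's tableau closes; the branch above is one of them.

Valid in S5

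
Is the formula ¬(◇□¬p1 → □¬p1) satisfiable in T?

1. ¬(◇□¬p1 → □¬p1), w0
2. ◇□¬p1, w0   [¬→-rule on 1]
3. ¬□¬p1, w0   [¬→-rule on 1]
4. □¬p1, w1   [◇-rule on 2: fresh world w1, w0Rw1]
5. ¬p1, w1   [□-rule on 4 via w1Rw1]
6. p1, w2   [¬□-rule on 3: fresh world w2, w0Rw2]
Accessibility: w0Rw0, w0Rw1, w0Rw2, w1Rw1, w2Rw2

Satisfiable (open branch found)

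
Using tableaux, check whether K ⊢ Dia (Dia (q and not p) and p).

Not valid

Tableau for the negation not Dia (Dia (q and not p) and p):
1. not Dia (Dia (q and not p) and p), 0
The negation has an open branch (countermodel exists).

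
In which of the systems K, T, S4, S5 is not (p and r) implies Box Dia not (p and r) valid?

S5

S4-tableau for the negation not (not (p and r) implies Box Dia not (p and r)):
1. not (not (p and r) implies Box Dia not (p and r)), 0
2. not (p and r), 0   [neg-implies-rule on 1]
3. not Box Dia not (p and r), 0   [neg-implies-rule on 1]
4. not r, 0   [neg-and-rule on 2 (branches; this branch)]
5. not Dia not (p and r), 1   [neg-Box-rule on 3: fresh world 1, 0R1]
6. p and r, 1   [neg-Dia-rule on 5 via 1R1]
7. p, 1   [and-rule on 6]
8. r, 1   [and-rule on 6]
Accessibility: 0R0, 0R1, 1R1
Complete open branch: countermodel on an S4-frame, so not valid in S4, nor in K, T (the same frame is also a K-frame and a T-frame).
S5-tableau for the negation not (not (p and r) implies Box Dia not (p and r)):
1. not (not (p and r) implies Box Dia not (p and r)), 0
2. not (p and r), 0   [neg-implies-rule on 1]
3. not Box Dia not (p and r), 0   [neg-implies-rule on 1]
4. not r, 0   [neg-and-rule on 2 (branches; this branch)]
5. not Dia not (p and r), 1   [neg-Box-rule on 3: fresh world 1, 0R1]
6. p and r, 0   [neg-Dia-rule on 5 via 1R0]
7. p, 0   [and-rule on 6]
8. r, 0   [and-rule on 6]
Accessibility: 0R0, 0R1, 1R0, 1R1
Branch closes: r and not r both at 0.
Every branch closes (one shown): valid in S5.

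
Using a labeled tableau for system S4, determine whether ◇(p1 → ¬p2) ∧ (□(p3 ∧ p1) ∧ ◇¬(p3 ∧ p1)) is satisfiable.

No, unsatisfiable

1. ◇(p1 → ¬p2) ∧ (□(p3 ∧ p1) ∧ ◇¬(p3 ∧ p1)), u
2. ◇(p1 → ¬p2), u
3. □(p3 ∧ p1) ∧ ◇¬(p3 ∧ p1), u
4. □(p3 ∧ p1), u
5. ◇¬(p3 ∧ p1), u
6. p3 ∧ p1, u
7. p3, u
8. p1, u
9. p1 → ¬p2, v
10. p3 ∧ p1, v
11. p3, v
12. p1, v
13. ¬p2, v
14. ¬(p3 ∧ p1), w
15. p3 ∧ p1, w
16. p3, w
17. p1, w
18. ¬p1, w
Accessibility: uRu, uRv, uRw, vRv, wRw
Branch closes: p1 and ¬p1 both at w.
Every branch closes; the branch above is one of them.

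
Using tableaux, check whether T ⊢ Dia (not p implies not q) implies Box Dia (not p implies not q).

Not valid

Tableau for the negation not (Dia (not p implies not q) implies Box Dia (not p implies not q)):
1. not (Dia (not p implies not q) implies Box Dia (not p implies not q)), u
2. Dia (not p implies not q), u   [neg-implies-rule on 1]
3. not Box Dia (not p implies not q), u   [neg-implies-rule on 1]
4. not p implies not q, v   [Dia-rule on 2: fresh world v, uRv]
5. not q, v   [implies-rule on 4 (branches; this branch)]
6. not Dia (not p implies not q), w   [neg-Box-rule on 3: fresh world w, uRw]
7. not (not p implies not q), w   [neg-Dia-rule on 6 via wRw]
8. not p, w   [neg-implies-rule on 7]
9. q, w   [neg-implies-rule on 7]
Accessibility: uRu, uRv, uRw, vRv, wRw
The negation has an open branch (countermodel exists).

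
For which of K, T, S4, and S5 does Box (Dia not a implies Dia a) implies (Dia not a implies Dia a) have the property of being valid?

T, S4, S5

T-tableau for the negation not (Box (Dia not a implies Dia a) implies (Dia not a implies Dia a)):
1. not (Box (Dia not a implies Dia a) implies (Dia not a implies Dia a)), w0
2. Box (Dia not a implies Dia a), w0
3. not (Dia not a implies Dia a), w0
4. Dia not a, w0
5. not Dia a, w0
6. Dia not a implies Dia a, w0
7. not a, w0
8. Dia a, w0
9. not a, w1
10. Dia not a implies Dia a, w1
11. Dia a, w1
12. a, w2
13. Dia not a implies Dia a, w2
14. not a, w2
Accessibility: w0Rw0, w0Rw1, w0Rw2, w1Rw1, w2Rw2
Branch closes: a and not a both at w2.
Every branch closes (one shown): valid in T, hence also in S4, S5 (every theorem of T is a theorem of S4 and S5).
K-tableau for the negation not (Box (Dia not a implies Dia a) implies (Dia not a implies Dia a)):
1. not (Box (Dia not a implies Dia a) implies (Dia not a implies Dia a)), w0
2. Box (Dia not a implies Dia a), w0
3. not (Dia not a implies Dia a), w0
4. Dia not a, w0
5. not Dia a, w0
6. not a, w1
7. Dia not a implies Dia a, w1
8. Dia a, w1
9. a, w2
Accessibility: w0Rw1, w1Rw2
Complete open branch: countermodel on a K-frame, so not valid in K.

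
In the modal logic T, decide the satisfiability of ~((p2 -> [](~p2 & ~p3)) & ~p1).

Yes, satisfiable

1. ~((p2 -> [](~p2 & ~p3)) & ~p1), w0
2. p1, w0
Accessibility: w0Rw0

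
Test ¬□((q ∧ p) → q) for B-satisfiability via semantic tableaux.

Unsatisfiable (every branch closes)

1. ¬□((q ∧ p) → q), 0
2. ¬((q ∧ p) → q), 1
3. q ∧ p, 1
4. ¬q, 1
5. q, 1
6. p, 1
Accessibility: 0R0, 0R1, 1R0, 1R1
Branch closes: q and ¬q both at 1.
(One branch shown.) All branches close.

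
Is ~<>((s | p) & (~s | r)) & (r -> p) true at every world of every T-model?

Tableau for the negation ~(~<>((s | p) & (~s | r)) & (r -> p)):
1. ~(~<>((s | p) & (~s | r)) & (r -> p)), 0
2. ~(r -> p), 0
3. r, 0
4. ~p, 0
Accessibility: 0R0
The negation has an open branch (countermodel exists).

Invalid (countermodel exists)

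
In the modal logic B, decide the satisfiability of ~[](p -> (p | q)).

1. ~[](p -> (p | q)), w0
2. ~(p -> (p | q)), w1
3. p, w1
4. ~(p | q), w1
5. ~p, w1
6. ~q, w1
Accessibility: w0Rw0, w0Rw1, w1Rw0, w1Rw1
Branch closes: p and ~p both at w1.
(One branch shown.) All branches close.

Unsatisfiable (every branch closes)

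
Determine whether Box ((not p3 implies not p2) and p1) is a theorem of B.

Tableau for the negation not Box ((not p3 implies not p2) and p1):
1. not Box ((not p3 implies not p2) and p1), w0
2. not ((not p3 implies not p2) and p1), w1   [neg-Box-rule on 1: fresh world w1, w0Rw1]
3. not p1, w1   [neg-and-rule on 2 (branches; this branch)]
Accessibility: w0Rw0, w0Rw1, w1Rw0, w1Rw1
The negation has an open branch (countermodel exists).

No, not valid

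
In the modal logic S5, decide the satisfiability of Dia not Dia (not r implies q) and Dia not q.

Satisfiable (open branch found)

1. Dia not Dia (not r implies q) and Dia not q, 0
2. Dia not Dia (not r implies q), 0
3. Dia not q, 0
4. not Dia (not r implies q), 1
5. not (not r implies q), 0
6. not r, 0
7. not q, 0
8. not (not r implies q), 1
9. not r, 1
10. not q, 1
11. not q, 2
12. not (not r implies q), 2
13. not r, 2
Accessibility: 0R0, 0R1, 0R2, 1R0, 1R1, 1R2, 2R0, 2R1, 2R2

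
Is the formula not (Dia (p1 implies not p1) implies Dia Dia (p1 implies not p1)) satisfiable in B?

1. not (Dia (p1 implies not p1) implies Dia Dia (p1 implies not p1)), w0
2. Dia (p1 implies not p1), w0
3. not Dia Dia (p1 implies not p1), w0
4. not Dia (p1 implies not p1), w0
5. not (p1 implies not p1), w0
6. p1, w0
7. p1 implies not p1, w1
8. not Dia (p1 implies not p1), w1
9. not (p1 implies not p1), w1
10. p1, w1
11. not p1, w1
Accessibility: w0Rw0, w0Rw1, w1Rw0, w1Rw1
Branch closes: p1 and not p1 both at w1.
(One branch shown.) All branches close.

No, unsatisfiable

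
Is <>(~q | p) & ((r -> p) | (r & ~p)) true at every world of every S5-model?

No, not valid

Tableau for the negation ~(<>(~q | p) & ((r -> p) | (r & ~p))):
1. ~(<>(~q | p) & ((r -> p) | (r & ~p))), w0
2. ~<>(~q | p), w0
3. ~(~q | p), w0
4. q, w0
5. ~p, w0
Accessibility: w0Rw0
The negation has an open branch (countermodel exists).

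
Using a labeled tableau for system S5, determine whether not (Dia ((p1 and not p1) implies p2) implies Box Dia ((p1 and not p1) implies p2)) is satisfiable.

Unsatisfiable (every branch closes)

1. not (Dia ((p1 and not p1) implies p2) implies Box Dia ((p1 and not p1) implies p2)), u
2. Dia ((p1 and not p1) implies p2), u
3. not Box Dia ((p1 and not p1) implies p2), u
4. (p1 and not p1) implies p2, v
5. not (p1 and not p1), v
6. p1, v
7. not Dia ((p1 and not p1) implies p2), w
8. not ((p1 and not p1) implies p2), u
9. p1 and not p1, u
10. not p2, u
11. p1, u
12. not p1, u
Accessibility: uRu, uRv, uRw, vRu, vRv, vRw, wRu, wRv, wRw
Branch closes: p1 and not p1 both at u.
Every branch closes; the branch above is one of them.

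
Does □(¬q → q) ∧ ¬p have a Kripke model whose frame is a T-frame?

Yes, satisfiable

1. □(¬q → q) ∧ ¬p, u
2. □(¬q → q), u
3. ¬p, u
4. ¬q → q, u
5. q, u
Accessibility: uRu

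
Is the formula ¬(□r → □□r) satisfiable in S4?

1. ¬(□r → □□r), u
2. □r, u
3. ¬□□r, u
4. r, u
5. ¬□r, v
6. r, v
7. ¬r, w
8. r, w
Accessibility: uRu, uRv, uRw, vRv, vRw, wRw
Branch closes: r and ¬r both at w.
All branches of the tableau close; one closing branch shown above.

Unsatisfiable (every branch closes)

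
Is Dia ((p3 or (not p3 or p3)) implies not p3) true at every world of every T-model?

Tableau for the negation not Dia ((p3 or (not p3 or p3)) implies not p3):
1. not Dia ((p3 or (not p3 or p3)) implies not p3), u
2. not ((p3 or (not p3 or p3)) implies not p3), u
3. p3 or (not p3 or p3), u
4. p3, u
5. not p3 or p3, u
Accessibility: uRu
The negation has an open branch (countermodel exists).

No, not valid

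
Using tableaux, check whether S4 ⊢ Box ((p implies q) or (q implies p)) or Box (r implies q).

Valid

Tableau for the negation not (Box ((p implies q) or (q implies p)) or Box (r implies q)):
1. not (Box ((p implies q) or (q implies p)) or Box (r implies q)), 0
2. not Box ((p implies q) or (q implies p)), 0   [neg-or-rule on 1]
3. not Box (r implies q), 0   [neg-or-rule on 1]
4. not ((p implies q) or (q implies p)), 1   [neg-Box-rule on 2: fresh world 1, 0R1]
5. not (p implies q), 1   [neg-or-rule on 4]
6. not (q implies p), 1   [neg-or-rule on 4]
7. p, 1   [neg-implies-rule on 5]
8. not q, 1   [neg-implies-rule on 5]
9. q, 1   [neg-implies-rule on 6]
10. not p, 1   [neg-implies-rule on 6]
Accessibility: 0R0, 0R1, 1R1
Branch closes: q and not q both at 1.
All branches of the negation close; one closing branch shown above.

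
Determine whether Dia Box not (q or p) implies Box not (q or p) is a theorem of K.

Tableau for the negation not (Dia Box not (q or p) implies Box not (q or p)):
1. not (Dia Box not (q or p) implies Box not (q or p)), u
2. Dia Box not (q or p), u
3. not Box not (q or p), u
4. Box not (q or p), v
5. q or p, w
6. p, w
Accessibility: uRv, uRw
The negation has an open branch (countermodel exists).

Invalid (countermodel exists)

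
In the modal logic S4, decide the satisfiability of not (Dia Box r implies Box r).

Yes, satisfiable

1. not (Dia Box r implies Box r), w0
2. Dia Box r, w0   [neg-implies-rule on 1]
3. not Box r, w0   [neg-implies-rule on 1]
4. Box r, w1   [Dia-rule on 2: fresh world w1, w0Rw1]
5. r, w1   [Box-rule on 4 via w1Rw1]
6. not r, w2   [neg-Box-rule on 3: fresh world w2, w0Rw2]
Accessibility: w0Rw0, w0Rw1, w0Rw2, w1Rw1, w2Rw2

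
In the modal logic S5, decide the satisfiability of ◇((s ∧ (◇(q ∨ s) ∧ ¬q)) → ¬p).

1. ◇((s ∧ (◇(q ∨ s) ∧ ¬q)) → ¬p), u
2. (s ∧ (◇(q ∨ s) ∧ ¬q)) → ¬p, v
3. ¬p, v
Accessibility: uRu, uRv, vRu, vRv

Satisfiable (open branch found)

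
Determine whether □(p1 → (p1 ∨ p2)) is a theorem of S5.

Valid in S5

Tableau for the negation ¬□(p1 → (p1 ∨ p2)):
1. ¬□(p1 → (p1 ∨ p2)), w0
2. ¬(p1 → (p1 ∨ p2)), w1
3. p1, w1
4. ¬(p1 ∨ p2), w1
5. ¬p1, w1
6. ¬p2, w1
Accessibility: w0Rw0, w0Rw1, w1Rw0, w1Rw1
Branch closes: p1 and ¬p1 both at w1.
Every branch of the negation's tableau closes; the branch above is one of them.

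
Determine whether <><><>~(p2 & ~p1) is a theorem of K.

Tableau for the negation ~<><><>~(p2 & ~p1):
1. ~<><><>~(p2 & ~p1), w0
The negation has an open branch (countermodel exists).

Invalid (countermodel exists)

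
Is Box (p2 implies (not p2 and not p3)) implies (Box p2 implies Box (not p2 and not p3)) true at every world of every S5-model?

Yes, valid

Tableau for the negation not (Box (p2 implies (not p2 and not p3)) implies (Box p2 implies Box (not p2 and not p3))):
1. not (Box (p2 implies (not p2 and not p3)) implies (Box p2 implies Box (not p2 and not p3))), 0
2. Box (p2 implies (not p2 and not p3)), 0   [neg-implies-rule on 1]
3. not (Box p2 implies Box (not p2 and not p3)), 0   [neg-implies-rule on 1]
4. Box p2, 0   [neg-implies-rule on 3]
5. not Box (not p2 and not p3), 0   [neg-implies-rule on 3]
6. p2 implies (not p2 and not p3), 0   [Box-rule on 2 via 0R0]
7. p2, 0   [Box-rule on 4 via 0R0]
8. not p2 and not p3, 0   [implies-rule on 6 (branches; this branch)]
9. not p2, 0   [and-rule on 8]
10. not p3, 0   [and-rule on 8]
Accessibility: 0R0
Branch closes: p2 and not p2 both at 0.
Every branch of the negation's tableau closes; the branch above is one of them.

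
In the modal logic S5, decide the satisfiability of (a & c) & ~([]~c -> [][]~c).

No, unsatisfiable

1. (a & c) & ~([]~c -> [][]~c), u
2. a & c, u
3. ~([]~c -> [][]~c), u
4. a, u
5. c, u
6. []~c, u
7. ~[][]~c, u
8. ~c, u
Accessibility: uRu
Branch closes: c and ~c both at u.
Every branch closes; the branch above is one of them.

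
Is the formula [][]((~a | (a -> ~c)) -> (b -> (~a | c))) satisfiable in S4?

1. [][]((~a | (a -> ~c)) -> (b -> (~a | c))), w0
2. []((~a | (a -> ~c)) -> (b -> (~a | c))), w0   [[]-rule on 1 via w0Rw0]
3. (~a | (a -> ~c)) -> (b -> (~a | c)), w0   [[]-rule on 2 via w0Rw0]
4. b -> (~a | c), w0   [->-rule on 3 (branches; this branch)]
5. ~a | c, w0   [->-rule on 4 (branches; this branch)]
6. c, w0   [|-rule on 5 (branches; this branch)]
Accessibility: w0Rw0

Satisfiable (open branch found)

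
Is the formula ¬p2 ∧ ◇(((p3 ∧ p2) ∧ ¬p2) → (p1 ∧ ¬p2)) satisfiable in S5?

1. ¬p2 ∧ ◇(((p3 ∧ p2) ∧ ¬p2) → (p1 ∧ ¬p2)), w0
2. ¬p2, w0
3. ◇(((p3 ∧ p2) ∧ ¬p2) → (p1 ∧ ¬p2)), w0
4. ((p3 ∧ p2) ∧ ¬p2) → (p1 ∧ ¬p2), w1
5. p1 ∧ ¬p2, w1
6. p1, w1
7. ¬p2, w1
Accessibility: w0Rw0, w0Rw1, w1Rw0, w1Rw1

Yes, satisfiable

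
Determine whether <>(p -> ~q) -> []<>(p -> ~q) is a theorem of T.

Tableau for the negation ~(<>(p -> ~q) -> []<>(p -> ~q)):
1. ~(<>(p -> ~q) -> []<>(p -> ~q)), u
2. <>(p -> ~q), u
3. ~[]<>(p -> ~q), u
4. p -> ~q, v
5. ~q, v
6. ~<>(p -> ~q), w
7. ~(p -> ~q), w
8. p, w
9. q, w
Accessibility: uRu, uRv, uRw, vRv, wRw
The negation has an open branch (countermodel exists).

Not valid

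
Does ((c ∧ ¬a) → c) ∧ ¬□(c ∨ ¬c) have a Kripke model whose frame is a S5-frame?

1. ((c ∧ ¬a) → c) ∧ ¬□(c ∨ ¬c), w0
2. (c ∧ ¬a) → c, w0   [∧-rule on 1]
3. ¬□(c ∨ ¬c), w0   [∧-rule on 1]
4. ¬(c ∧ ¬a), w0   [→-rule on 2 (branches; this branch)]
5. a, w0   [¬∧-rule on 4 (branches; this branch)]
6. ¬(c ∨ ¬c), w1   [¬□-rule on 3: fresh world w1, w0Rw1]
7. ¬c, w1   [¬∨-rule on 6]
8. c, w1   [¬∨-rule on 6]
Accessibility: w0Rw0, w0Rw1, w1Rw0, w1Rw1
Branch closes: c and ¬c both at w1.
All branches of the tableau close; one closing branch shown above.

No, unsatisfiable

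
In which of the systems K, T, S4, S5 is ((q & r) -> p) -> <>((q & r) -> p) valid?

T, S4, S5

T-tableau for the negation ~(((q & r) -> p) -> <>((q & r) -> p)):
1. ~(((q & r) -> p) -> <>((q & r) -> p)), 0
2. (q & r) -> p, 0   [~->-rule on 1]
3. ~<>((q & r) -> p), 0   [~->-rule on 1]
4. ~((q & r) -> p), 0   [~<>-rule on 3 via 0R0]
5. q & r, 0   [~->-rule on 4]
6. ~p, 0   [~->-rule on 4]
7. q, 0   [&-rule on 5]
8. r, 0   [&-rule on 5]
9. ~(q & r), 0   [->-rule on 2 (branches; this branch)]
10. ~r, 0   [~&-rule on 9 (branches; this branch)]
Accessibility: 0R0
Branch closes: r and ~r both at 0.
Every branch closes (one shown): valid in T, hence also in S4, S5 (every theorem of T is a theorem of S4 and S5).
K-tableau for the negation ~(((q & r) -> p) -> <>((q & r) -> p)):
1. ~(((q & r) -> p) -> <>((q & r) -> p)), 0
2. (q & r) -> p, 0   [~->-rule on 1]
3. ~<>((q & r) -> p), 0   [~->-rule on 1]
4. p, 0   [->-rule on 2 (branches; this branch)]
Complete open branch: countermodel on a K-frame, so not valid in K.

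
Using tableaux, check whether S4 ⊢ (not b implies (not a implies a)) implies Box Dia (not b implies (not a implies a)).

Invalid (countermodel exists)

Tableau for the negation not ((not b implies (not a implies a)) implies Box Dia (not b implies (not a implies a))):
1. not ((not b implies (not a implies a)) implies Box Dia (not b implies (not a implies a))), w0
2. not b implies (not a implies a), w0
3. not Box Dia (not b implies (not a implies a)), w0
4. not a implies a, w0
5. a, w0
6. not Dia (not b implies (not a implies a)), w1
7. not (not b implies (not a implies a)), w1
8. not b, w1
9. not (not a implies a), w1
10. not a, w1
Accessibility: w0Rw0, w0Rw1, w1Rw1
The negation has an open branch (countermodel exists).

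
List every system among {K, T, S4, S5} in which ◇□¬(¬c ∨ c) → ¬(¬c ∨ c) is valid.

T, S4, S5

K-tableau for the negation ¬(◇□¬(¬c ∨ c) → ¬(¬c ∨ c)):
1. ¬(◇□¬(¬c ∨ c) → ¬(¬c ∨ c)), 0
2. ◇□¬(¬c ∨ c), 0   [¬→-rule on 1]
3. ¬c ∨ c, 0   [¬→-rule on 1]
4. c, 0   [∨-rule on 3 (branches; this branch)]
5. □¬(¬c ∨ c), 1   [◇-rule on 2: fresh world 1, 0R1]
Accessibility: 0R1
Complete open branch: countermodel on a K-frame, so not valid in K.
T-tableau for the negation ¬(◇□¬(¬c ∨ c) → ¬(¬c ∨ c)):
1. ¬(◇□¬(¬c ∨ c) → ¬(¬c ∨ c)), 0
2. ◇□¬(¬c ∨ c), 0   [¬→-rule on 1]
3. ¬c ∨ c, 0   [¬→-rule on 1]
4. c, 0   [∨-rule on 3 (branches; this branch)]
5. □¬(¬c ∨ c), 1   [◇-rule on 2: fresh world 1, 0R1]
6. ¬(¬c ∨ c), 1   [□-rule on 5 via 1R1]
7. c, 1   [¬∨-rule on 6]
8. ¬c, 1   [¬∨-rule on 6]
Accessibility: 0R0, 0R1, 1R1
Branch closes: c and ¬c both at 1.
Every branch closes (one shown): valid in T, hence also in S4, S5 (every theorem of T is a theorem of S4 and S5).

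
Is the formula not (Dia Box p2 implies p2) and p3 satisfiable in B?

No, unsatisfiable

1. not (Dia Box p2 implies p2) and p3, u
2. not (Dia Box p2 implies p2), u
3. p3, u
4. Dia Box p2, u
5. not p2, u
6. Box p2, v
7. p2, u
Accessibility: uRu, uRv, vRu, vRv
Branch closes: p2 and not p2 both at u.
Every branch closes; the branch above is one of them.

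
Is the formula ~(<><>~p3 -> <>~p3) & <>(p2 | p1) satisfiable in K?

1. ~(<><>~p3 -> <>~p3) & <>(p2 | p1), 0
2. ~(<><>~p3 -> <>~p3), 0
3. <>(p2 | p1), 0
4. <><>~p3, 0
5. ~<>~p3, 0
6. p2 | p1, 1
7. p3, 1
8. p1, 1
9. <>~p3, 2
10. p3, 2
11. ~p3, 3
Accessibility: 0R1, 0R2, 2R3

Yes, satisfiable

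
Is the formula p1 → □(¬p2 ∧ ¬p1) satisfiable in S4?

Satisfiable

1. p1 → □(¬p2 ∧ ¬p1), 0
2. □(¬p2 ∧ ¬p1), 0   [→-rule on 1 (branches; this branch)]
3. ¬p2 ∧ ¬p1, 0   [□-rule on 2 via 0R0]
4. ¬p2, 0   [∧-rule on 3]
5. ¬p1, 0   [∧-rule on 3]
Accessibility: 0R0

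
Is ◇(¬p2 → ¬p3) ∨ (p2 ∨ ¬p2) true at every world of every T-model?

Tableau for the negation ¬(◇(¬p2 → ¬p3) ∨ (p2 ∨ ¬p2)):
1. ¬(◇(¬p2 → ¬p3) ∨ (p2 ∨ ¬p2)), u
2. ¬◇(¬p2 → ¬p3), u
3. ¬(p2 ∨ ¬p2), u
4. ¬p2, u
5. p2, u
Accessibility: uRu
Branch closes: p2 and ¬p2 both at u.
All branches of the negation close; one closing branch shown above.

Valid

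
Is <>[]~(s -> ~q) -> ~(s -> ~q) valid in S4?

Not valid

Tableau for the negation ~(<>[]~(s -> ~q) -> ~(s -> ~q)):
1. ~(<>[]~(s -> ~q) -> ~(s -> ~q)), w0
2. <>[]~(s -> ~q), w0
3. s -> ~q, w0
4. ~q, w0
5. []~(s -> ~q), w1
6. ~(s -> ~q), w1
7. s, w1
8. q, w1
Accessibility: w0Rw0, w0Rw1, w1Rw1
The negation has an open branch (countermodel exists).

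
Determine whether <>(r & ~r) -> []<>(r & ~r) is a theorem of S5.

Tableau for the negation ~(<>(r & ~r) -> []<>(r & ~r)):
1. ~(<>(r & ~r) -> []<>(r & ~r)), w0
2. <>(r & ~r), w0   [~->-rule on 1]
3. ~[]<>(r & ~r), w0   [~->-rule on 1]
4. r & ~r, w1   [<>-rule on 2: fresh world w1, w0Rw1]
5. r, w1   [&-rule on 4]
6. ~r, w1   [&-rule on 4]
Accessibility: w0Rw0, w0Rw1, w1Rw0, w1Rw1
Branch closes: r and ~r both at w1.
Every branch of the negation's tableau closes; the branch above is one of them.

Valid in S5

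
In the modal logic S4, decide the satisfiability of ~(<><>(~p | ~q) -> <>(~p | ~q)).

Unsatisfiable (every branch closes)

1. ~(<><>(~p | ~q) -> <>(~p | ~q)), u
2. <><>(~p | ~q), u   [~->-rule on 1]
3. ~<>(~p | ~q), u   [~->-rule on 1]
4. ~(~p | ~q), u   [~<>-rule on 3 via uRu]
5. p, u   [~|-rule on 4]
6. q, u   [~|-rule on 4]
7. <>(~p | ~q), v   [<>-rule on 2: fresh world v, uRv]
8. ~(~p | ~q), v   [~<>-rule on 3 via uRv]
9. p, v   [~|-rule on 8]
10. q, v   [~|-rule on 8]
11. ~p | ~q, w   [<>-rule on 7: fresh world w, vRw]
12. ~(~p | ~q), w   [~<>-rule on 3 via uRw]
13. p, w   [~|-rule on 12]
14. q, w   [~|-rule on 12]
15. ~q, w   [|-rule on 11 (branches; this branch)]
Accessibility: uRu, uRv, uRw, vRv, vRw, wRw
Branch closes: q and ~q both at w.
(One branch shown.) All branches close.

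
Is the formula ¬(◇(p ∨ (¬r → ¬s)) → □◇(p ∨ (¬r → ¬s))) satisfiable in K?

1. ¬(◇(p ∨ (¬r → ¬s)) → □◇(p ∨ (¬r → ¬s))), u
2. ◇(p ∨ (¬r → ¬s)), u   [¬→-rule on 1]
3. ¬□◇(p ∨ (¬r → ¬s)), u   [¬→-rule on 1]
4. p ∨ (¬r → ¬s), v   [◇-rule on 2: fresh world v, uRv]
5. ¬r → ¬s, v   [∨-rule on 4 (branches; this branch)]
6. ¬s, v   [→-rule on 5 (branches; this branch)]
7. ¬◇(p ∨ (¬r → ¬s)), w   [¬□-rule on 3: fresh world w, uRw]
Accessibility: uRv, uRw

Satisfiable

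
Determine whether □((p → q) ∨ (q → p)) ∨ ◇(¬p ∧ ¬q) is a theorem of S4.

Yes, valid

Tableau for the negation ¬(□((p → q) ∨ (q → p)) ∨ ◇(¬p ∧ ¬q)):
1. ¬(□((p → q) ∨ (q → p)) ∨ ◇(¬p ∧ ¬q)), w0
2. ¬□((p → q) ∨ (q → p)), w0   [¬∨-rule on 1]
3. ¬◇(¬p ∧ ¬q), w0   [¬∨-rule on 1]
4. ¬(¬p ∧ ¬q), w0   [¬◇-rule on 3 via w0Rw0]
5. q, w0   [¬∧-rule on 4 (branches; this branch)]
6. ¬((p → q) ∨ (q → p)), w1   [¬□-rule on 2: fresh world w1, w0Rw1]
7. ¬(p → q), w1   [¬∨-rule on 6]
8. ¬(q → p), w1   [¬∨-rule on 6]
9. p, w1   [¬→-rule on 7]
10. ¬q, w1   [¬→-rule on 7]
11. q, w1   [¬→-rule on 8]
12. ¬p, w1   [¬→-rule on 8]
Accessibility: w0Rw0, w0Rw1, w1Rw1
Branch closes: q and ¬q both at w1.
All branches of the negation close; one closing branch shown above.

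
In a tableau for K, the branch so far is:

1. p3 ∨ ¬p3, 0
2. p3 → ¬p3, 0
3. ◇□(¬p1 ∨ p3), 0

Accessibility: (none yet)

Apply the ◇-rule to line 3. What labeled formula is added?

a fresh world 1 with 0R1, and □(¬p1 ∨ p3) at 1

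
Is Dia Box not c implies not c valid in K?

Invalid (countermodel exists)

Tableau for the negation not (Dia Box not c implies not c):
1. not (Dia Box not c implies not c), u
2. Dia Box not c, u
3. c, u
4. Box not c, v
Accessibility: uRv
The negation has an open branch (countermodel exists).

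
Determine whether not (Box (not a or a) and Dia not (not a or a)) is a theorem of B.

Valid

Tableau for the negation Box (not a or a) and Dia not (not a or a):
1. Box (not a or a) and Dia not (not a or a), w0
2. Box (not a or a), w0
3. Dia not (not a or a), w0
4. not a or a, w0
5. a, w0
6. not (not a or a), w1
7. a, w1
8. not a, w1
Accessibility: w0Rw0, w0Rw1, w1Rw0, w1Rw1
Branch closes: a and not a both at w1.
Every branch of the negation's tableau closes; the branch above is one of them.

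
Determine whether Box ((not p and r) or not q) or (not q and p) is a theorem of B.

Not valid

Tableau for the negation not (Box ((not p and r) or not q) or (not q and p)):
1. not (Box ((not p and r) or not q) or (not q and p)), w0
2. not Box ((not p and r) or not q), w0
3. not (not q and p), w0
4. not p, w0
5. not ((not p and r) or not q), w1
6. not (not p and r), w1
7. q, w1
8. not r, w1
Accessibility: w0Rw0, w0Rw1, w1Rw0, w1Rw1
The negation has an open branch (countermodel exists).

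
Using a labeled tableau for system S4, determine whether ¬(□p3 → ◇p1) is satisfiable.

1. ¬(□p3 → ◇p1), w0
2. □p3, w0   [¬→-rule on 1]
3. ¬◇p1, w0   [¬→-rule on 1]
4. p3, w0   [□-rule on 2 via w0Rw0]
5. ¬p1, w0   [¬◇-rule on 3 via w0Rw0]
Accessibility: w0Rw0

Satisfiable (open branch found)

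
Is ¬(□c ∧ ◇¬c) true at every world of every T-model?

Tableau for the negation □c ∧ ◇¬c:
1. □c ∧ ◇¬c, 0
2. □c, 0
3. ◇¬c, 0
4. c, 0
5. ¬c, 1
6. c, 1
Accessibility: 0R0, 0R1, 1R1
Branch closes: c and ¬c both at 1.
All branches of the negation close; one closing branch shown above.

Yes, valid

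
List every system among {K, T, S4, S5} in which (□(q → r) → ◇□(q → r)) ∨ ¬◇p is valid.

T, S4, S5

K-tableau for the negation ¬((□(q → r) → ◇□(q → r)) ∨ ¬◇p):
1. ¬((□(q → r) → ◇□(q → r)) ∨ ¬◇p), w0
2. ¬(□(q → r) → ◇□(q → r)), w0
3. ◇p, w0
4. □(q → r), w0
5. ¬◇□(q → r), w0
6. p, w1
7. q → r, w1
8. ¬□(q → r), w1
9. r, w1
10. ¬(q → r), w2
11. q, w2
12. ¬r, w2
Accessibility: w0Rw1, w1Rw2
Complete open branch: countermodel on a K-frame, so not valid in K.
T-tableau for the negation ¬((□(q → r) → ◇□(q → r)) ∨ ¬◇p):
1. ¬((□(q → r) → ◇□(q → r)) ∨ ¬◇p), w0
2. ¬(□(q → r) → ◇□(q → r)), w0
3. ◇p, w0
4. □(q → r), w0
5. ¬◇□(q → r), w0
6. q → r, w0
7. ¬□(q → r), w0
8. r, w0
9. p, w1
10. q → r, w1
11. ¬□(q → r), w1
12. r, w1
13. ¬(q → r), w2
14. q, w2
15. ¬r, w2
16. q → r, w2
17. ¬□(q → r), w2
18. r, w2
Accessibility: w0Rw0, w0Rw1, w0Rw2, w1Rw1, w2Rw2
Branch closes: r and ¬r both at w2.
Every branch closes (one shown): valid in T, hence also in S4, S5 (every theorem of T is a theorem of S4 and S5).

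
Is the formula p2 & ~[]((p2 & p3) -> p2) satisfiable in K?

1. p2 & ~[]((p2 & p3) -> p2), 0
2. p2, 0
3. ~[]((p2 & p3) -> p2), 0
4. ~((p2 & p3) -> p2), 1
5. p2 & p3, 1
6. ~p2, 1
7. p2, 1
8. p3, 1
Accessibility: 0R1
Branch closes: p2 and ~p2 both at 1.
All branches of the tableau close; one closing branch shown above.

No, unsatisfiable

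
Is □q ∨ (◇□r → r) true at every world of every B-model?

Tableau for the negation ¬(□q ∨ (◇□r → r)):
1. ¬(□q ∨ (◇□r → r)), u
2. ¬□q, u
3. ¬(◇□r → r), u
4. ◇□r, u
5. ¬r, u
6. ¬q, v
7. □r, w
8. r, u
Accessibility: uRu, uRv, uRw, vRu, vRv, wRu, wRw
Branch closes: r and ¬r both at u.
Every branch of the negation's tableau closes; the branch above is one of them.

Valid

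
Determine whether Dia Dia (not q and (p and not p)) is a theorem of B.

Tableau for the negation not Dia Dia (not q and (p and not p)):
1. not Dia Dia (not q and (p and not p)), 0
2. not Dia (not q and (p and not p)), 0
3. not (not q and (p and not p)), 0
4. not (p and not p), 0
5. p, 0
Accessibility: 0R0
The negation has an open branch (countermodel exists).

Invalid (countermodel exists)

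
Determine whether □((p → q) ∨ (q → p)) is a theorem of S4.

Valid in S4

Tableau for the negation ¬□((p → q) ∨ (q → p)):
1. ¬□((p → q) ∨ (q → p)), w0
2. ¬((p → q) ∨ (q → p)), w1   [¬□-rule on 1: fresh world w1, w0Rw1]
3. ¬(p → q), w1   [¬∨-rule on 2]
4. ¬(q → p), w1   [¬∨-rule on 2]
5. p, w1   [¬→-rule on 3]
6. ¬q, w1   [¬→-rule on 3]
7. q, w1   [¬→-rule on 4]
8. ¬p, w1   [¬→-rule on 4]
Accessibility: w0Rw0, w0Rw1, w1Rw1
Branch closes: q and ¬q both at w1.
Every branch of the negation's tableau closes; the branch above is one of them.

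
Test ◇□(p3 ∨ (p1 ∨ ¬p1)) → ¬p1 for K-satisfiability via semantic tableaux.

1. ◇□(p3 ∨ (p1 ∨ ¬p1)) → ¬p1, 0
2. ¬p1, 0

Satisfiable (open branch found)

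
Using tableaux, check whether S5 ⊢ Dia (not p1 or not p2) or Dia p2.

Yes, valid

Tableau for the negation not (Dia (not p1 or not p2) or Dia p2):
1. not (Dia (not p1 or not p2) or Dia p2), w0
2. not Dia (not p1 or not p2), w0
3. not Dia p2, w0
4. not (not p1 or not p2), w0
5. p1, w0
6. p2, w0
7. not p2, w0
Accessibility: w0Rw0
Branch closes: p2 and not p2 both at w0.
Every branch of the negation's tableau closes; the branch above is one of them.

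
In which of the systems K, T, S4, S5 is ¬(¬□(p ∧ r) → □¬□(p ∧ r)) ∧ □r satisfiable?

K, T, S4

S4-tableau for the formula:
1. ¬(¬□(p ∧ r) → □¬□(p ∧ r)) ∧ □r, 0
2. ¬(¬□(p ∧ r) → □¬□(p ∧ r)), 0   [∧-rule on 1]
3. □r, 0   [∧-rule on 1]
4. ¬□(p ∧ r), 0   [¬→-rule on 2]
5. ¬□¬□(p ∧ r), 0   [¬→-rule on 2]
6. r, 0   [□-rule on 3 via 0R0]
7. ¬(p ∧ r), 1   [¬□-rule on 4: fresh world 1, 0R1]
8. r, 1   [□-rule on 3 via 0R1]
9. ¬p, 1   [¬∧-rule on 7 (branches; this branch)]
10. □(p ∧ r), 2   [¬□-rule on 5: fresh world 2, 0R2]
11. r, 2   [□-rule on 3 via 0R2]
12. p ∧ r, 2   [□-rule on 10 via 2R2]
13. p, 2   [∧-rule on 12]
Accessibility: 0R0, 0R1, 0R2, 1R1, 2R2
Complete open branch: satisfiable in S4, hence also in K, T (this S4-model is also a K-model and a T-model).
S5-tableau for the formula:
1. ¬(¬□(p ∧ r) → □¬□(p ∧ r)) ∧ □r, 0
2. ¬(¬□(p ∧ r) → □¬□(p ∧ r)), 0   [∧-rule on 1]
3. □r, 0   [∧-rule on 1]
4. ¬□(p ∧ r), 0   [¬→-rule on 2]
5. ¬□¬□(p ∧ r), 0   [¬→-rule on 2]
6. r, 0   [□-rule on 3 via 0R0]
7. ¬(p ∧ r), 1   [¬□-rule on 4: fresh world 1, 0R1]
8. r, 1   [□-rule on 3 via 0R1]
9. ¬p, 1   [¬∧-rule on 7 (branches; this branch)]
10. □(p ∧ r), 2   [¬□-rule on 5: fresh world 2, 0R2]
11. r, 2   [□-rule on 3 via 0R2]
12. p ∧ r, 0   [□-rule on 10 via 2R0]
13. p, 0   [∧-rule on 12]
14. p ∧ r, 1   [□-rule on 10 via 2R1]
15. p, 1   [∧-rule on 14]
Accessibility: 0R0, 0R1, 0R2, 1R0, 1R1, 1R2, 2R0, 2R1, 2R2
Branch closes: p and ¬p both at 1.
Every branch closes (one shown): unsatisfiable in S5.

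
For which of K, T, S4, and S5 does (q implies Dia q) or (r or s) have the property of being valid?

K-tableau for the negation not ((q implies Dia q) or (r or s)):
1. not ((q implies Dia q) or (r or s)), 0
2. not (q implies Dia q), 0
3. not (r or s), 0
4. q, 0
5. not Dia q, 0
6. not r, 0
7. not s, 0
Complete open branch: countermodel on a K-frame, so not valid in K.
T-tableau for the negation not ((q implies Dia q) or (r or s)):
1. not ((q implies Dia q) or (r or s)), 0
2. not (q implies Dia q), 0
3. not (r or s), 0
4. q, 0
5. not Dia q, 0
6. not r, 0
7. not s, 0
8. not q, 0
Accessibility: 0R0
Branch closes: q and not q both at 0.
Every branch closes (one shown): valid in T, hence also in S4, S5 (every theorem of T is a theorem of S4 and S5).

T, S4, S5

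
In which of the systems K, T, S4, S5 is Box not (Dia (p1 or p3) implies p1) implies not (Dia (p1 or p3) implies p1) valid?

T, S4, S5

T-tableau for the negation not (Box not (Dia (p1 or p3) implies p1) implies not (Dia (p1 or p3) implies p1)):
1. not (Box not (Dia (p1 or p3) implies p1) implies not (Dia (p1 or p3) implies p1)), 0
2. Box not (Dia (p1 or p3) implies p1), 0   [neg-implies-rule on 1]
3. Dia (p1 or p3) implies p1, 0   [neg-implies-rule on 1]
4. not (Dia (p1 or p3) implies p1), 0   [Box-rule on 2 via 0R0]
5. Dia (p1 or p3), 0   [neg-implies-rule on 4]
6. not p1, 0   [neg-implies-rule on 4]
7. not Dia (p1 or p3), 0   [implies-rule on 3 (branches; this branch)]
8. not (p1 or p3), 0   [neg-Dia-rule on 7 via 0R0]
9. not p3, 0   [neg-or-rule on 8]
10. p1 or p3, 1   [Dia-rule on 5: fresh world 1, 0R1]
11. not (Dia (p1 or p3) implies p1), 1   [Box-rule on 2 via 0R1]
12. Dia (p1 or p3), 1   [neg-implies-rule on 11]
13. not p1, 1   [neg-implies-rule on 11]
14. not (p1 or p3), 1   [neg-Dia-rule on 7 via 0R1]
15. not p3, 1   [neg-or-rule on 14]
16. p3, 1   [or-rule on 10 (branches; this branch)]
Accessibility: 0R0, 0R1, 1R1
Branch closes: p3 and not p3 both at 1.
Every branch closes (one shown): valid in T, hence also in S4, S5 (every theorem of T is a theorem of S4 and S5).
K-tableau for the negation not (Box not (Dia (p1 or p3) implies p1) implies not (Dia (p1 or p3) implies p1)):
1. not (Box not (Dia (p1 or p3) implies p1) implies not (Dia (p1 or p3) implies p1)), 0
2. Box not (Dia (p1 or p3) implies p1), 0   [neg-implies-rule on 1]
3. Dia (p1 or p3) implies p1, 0   [neg-implies-rule on 1]
4. p1, 0   [implies-rule on 3 (branches; this branch)]
Complete open branch: countermodel on a K-frame, so not valid in K.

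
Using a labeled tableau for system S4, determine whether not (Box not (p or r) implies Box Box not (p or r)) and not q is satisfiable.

Unsatisfiable

1. not (Box not (p or r) implies Box Box not (p or r)) and not q, u
2. not (Box not (p or r) implies Box Box not (p or r)), u   [and-rule on 1]
3. not q, u   [and-rule on 1]
4. Box not (p or r), u   [neg-implies-rule on 2]
5. not Box Box not (p or r), u   [neg-implies-rule on 2]
6. not (p or r), u   [Box-rule on 4 via uRu]
7. not p, u   [neg-or-rule on 6]
8. not r, u   [neg-or-rule on 6]
9. not Box not (p or r), v   [neg-Box-rule on 5: fresh world v, uRv]
10. not (p or r), v   [Box-rule on 4 via uRv]
11. not p, v   [neg-or-rule on 10]
12. not r, v   [neg-or-rule on 10]
13. p or r, w   [neg-Box-rule on 9: fresh world w, vRw]
14. not (p or r), w   [Box-rule on 4 via uRw]
15. not p, w   [neg-or-rule on 14]
16. not r, w   [neg-or-rule on 14]
17. r, w   [or-rule on 13 (branches; this branch)]
Accessibility: uRu, uRv, uRw, vRv, vRw, wRw
Branch closes: r and not r both at w.
(One branch shown.) All branches close.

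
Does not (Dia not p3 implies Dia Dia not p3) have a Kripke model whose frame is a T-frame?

Unsatisfiable

1. not (Dia not p3 implies Dia Dia not p3), u
2. Dia not p3, u   [neg-implies-rule on 1]
3. not Dia Dia not p3, u   [neg-implies-rule on 1]
4. not Dia not p3, u   [neg-Dia-rule on 3 via uRu]
5. p3, u   [neg-Dia-rule on 4 via uRu]
6. not p3, v   [Dia-rule on 2: fresh world v, uRv]
7. not Dia not p3, v   [neg-Dia-rule on 3 via uRv]
8. p3, v   [neg-Dia-rule on 4 via uRv]
Accessibility: uRu, uRv, vRv
Branch closes: p3 and not p3 both at v.
(One branch shown.) All branches close.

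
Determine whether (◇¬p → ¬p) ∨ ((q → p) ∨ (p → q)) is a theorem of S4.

Tableau for the negation ¬((◇¬p → ¬p) ∨ ((q → p) ∨ (p → q))):
1. ¬((◇¬p → ¬p) ∨ ((q → p) ∨ (p → q))), w0
2. ¬(◇¬p → ¬p), w0   [¬∨-rule on 1]
3. ¬((q → p) ∨ (p → q)), w0   [¬∨-rule on 1]
4. ◇¬p, w0   [¬→-rule on 2]
5. p, w0   [¬→-rule on 2]
6. ¬(q → p), w0   [¬∨-rule on 3]
7. ¬(p → q), w0   [¬∨-rule on 3]
8. q, w0   [¬→-rule on 6]
9. ¬p, w0   [¬→-rule on 6]
Accessibility: w0Rw0
Branch closes: p and ¬p both at w0.
Every branch of the negation's tableau closes; the branch above is one of them.

Valid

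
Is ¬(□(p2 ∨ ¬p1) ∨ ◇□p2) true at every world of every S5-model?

Not valid

Tableau for the negation □(p2 ∨ ¬p1) ∨ ◇□p2:
1. □(p2 ∨ ¬p1) ∨ ◇□p2, 0
2. ◇□p2, 0
3. □p2, 1
4. p2, 0
5. p2, 1
Accessibility: 0R0, 0R1, 1R0, 1R1
The negation has an open branch (countermodel exists).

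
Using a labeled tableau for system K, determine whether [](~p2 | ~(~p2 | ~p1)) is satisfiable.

1. [](~p2 | ~(~p2 | ~p1)), u

Yes, satisfiable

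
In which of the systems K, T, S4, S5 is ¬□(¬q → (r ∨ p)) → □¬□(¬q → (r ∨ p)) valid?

S5

S5-tableau for the negation ¬(¬□(¬q → (r ∨ p)) → □¬□(¬q → (r ∨ p))):
1. ¬(¬□(¬q → (r ∨ p)) → □¬□(¬q → (r ∨ p))), u
2. ¬□(¬q → (r ∨ p)), u   [¬→-rule on 1]
3. ¬□¬□(¬q → (r ∨ p)), u   [¬→-rule on 1]
4. ¬(¬q → (r ∨ p)), v   [¬□-rule on 2: fresh world v, uRv]
5. ¬q, v   [¬→-rule on 4]
6. ¬(r ∨ p), v   [¬→-rule on 4]
7. ¬r, v   [¬∨-rule on 6]
8. ¬p, v   [¬∨-rule on 6]
9. □(¬q → (r ∨ p)), w   [¬□-rule on 3: fresh world w, uRw]
10. ¬q → (r ∨ p), u   [□-rule on 9 via wRu]
11. ¬q → (r ∨ p), v   [□-rule on 9 via wRv]
12. ¬q → (r ∨ p), w   [□-rule on 9 via wRw]
13. r ∨ p, u   [→-rule on 10 (branches; this branch)]
14. r ∨ p, v   [→-rule on 11 (branches; this branch)]
15. r ∨ p, w   [→-rule on 12 (branches; this branch)]
16. p, u   [∨-rule on 13 (branches; this branch)]
17. p, v   [∨-rule on 14 (branches; this branch)]
Accessibility: uRu, uRv, uRw, vRu, vRv, vRw, wRu, wRv, wRw
Branch closes: p and ¬p both at v.
Every branch closes (one shown): valid in S5.
S4-tableau for the negation ¬(¬□(¬q → (r ∨ p)) → □¬□(¬q → (r ∨ p))):
1. ¬(¬□(¬q → (r ∨ p)) → □¬□(¬q → (r ∨ p))), u
2. ¬□(¬q → (r ∨ p)), u   [¬→-rule on 1]
3. ¬□¬□(¬q → (r ∨ p)), u   [¬→-rule on 1]
4. ¬(¬q → (r ∨ p)), v   [¬□-rule on 2: fresh world v, uRv]
5. ¬q, v   [¬→-rule on 4]
6. ¬(r ∨ p), v   [¬→-rule on 4]
7. ¬r, v   [¬∨-rule on 6]
8. ¬p, v   [¬∨-rule on 6]
9. □(¬q → (r ∨ p)), w   [¬□-rule on 3: fresh world w, uRw]
10. ¬q → (r ∨ p), w   [□-rule on 9 via wRw]
11. r ∨ p, w   [→-rule on 10 (branches; this branch)]
12. p, w   [∨-rule on 11 (branches; this branch)]
Accessibility: uRu, uRv, uRw, vRv, wRw
Complete open branch: countermodel on an S4-frame, so not valid in S4, nor in K, T (the same frame is also a K-frame and a T-frame).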